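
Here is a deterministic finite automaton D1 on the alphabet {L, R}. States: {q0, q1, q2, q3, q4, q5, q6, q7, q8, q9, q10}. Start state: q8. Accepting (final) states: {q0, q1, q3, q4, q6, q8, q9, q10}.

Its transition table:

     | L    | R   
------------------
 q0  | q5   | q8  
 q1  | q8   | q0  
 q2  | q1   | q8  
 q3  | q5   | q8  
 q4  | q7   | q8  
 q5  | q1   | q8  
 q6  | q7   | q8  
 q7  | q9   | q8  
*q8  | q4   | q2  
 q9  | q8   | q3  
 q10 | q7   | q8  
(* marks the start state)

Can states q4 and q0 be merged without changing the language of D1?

First remove the unreachable states {q6,q10}; 9 states remain.
Initial partition by acceptance: {q0,q1,q3,q4,q8,q9} | {q2,q5,q7}.
On input L, block {q0,q1,q3,q4,q8,q9} splits into {q0,q3,q4} and {q1,q8,q9}.
On input L, block {q1,q8,q9} splits into {q1,q9} and {q8}.
No further refinement is possible. Final partition (4 blocks): {q0,q3,q4} | {q2,q5,q7} | {q1,q9} | {q8}.
q4 and q0 lie in the same block of the stable partition, so they are equivalent — no string distinguishes them.

Yes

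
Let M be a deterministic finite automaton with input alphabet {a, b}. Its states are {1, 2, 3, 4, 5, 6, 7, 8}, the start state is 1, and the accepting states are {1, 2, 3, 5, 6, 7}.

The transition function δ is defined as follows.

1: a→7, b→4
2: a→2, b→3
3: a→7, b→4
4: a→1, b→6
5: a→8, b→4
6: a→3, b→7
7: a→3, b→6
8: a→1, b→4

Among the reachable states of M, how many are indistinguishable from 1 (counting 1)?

First remove the unreachable states {2,5,8}; 5 states remain.
Start with accepting vs non-accepting: {1,3,6,7} | {4}.
On input b, block {1,3,6,7} splits into {1,3} and {6,7}.
No further refinement is possible. Final partition (3 blocks): {1,3} | {4} | {6,7}.
State 1 belongs to the block {1,3}, which has 2 states.

2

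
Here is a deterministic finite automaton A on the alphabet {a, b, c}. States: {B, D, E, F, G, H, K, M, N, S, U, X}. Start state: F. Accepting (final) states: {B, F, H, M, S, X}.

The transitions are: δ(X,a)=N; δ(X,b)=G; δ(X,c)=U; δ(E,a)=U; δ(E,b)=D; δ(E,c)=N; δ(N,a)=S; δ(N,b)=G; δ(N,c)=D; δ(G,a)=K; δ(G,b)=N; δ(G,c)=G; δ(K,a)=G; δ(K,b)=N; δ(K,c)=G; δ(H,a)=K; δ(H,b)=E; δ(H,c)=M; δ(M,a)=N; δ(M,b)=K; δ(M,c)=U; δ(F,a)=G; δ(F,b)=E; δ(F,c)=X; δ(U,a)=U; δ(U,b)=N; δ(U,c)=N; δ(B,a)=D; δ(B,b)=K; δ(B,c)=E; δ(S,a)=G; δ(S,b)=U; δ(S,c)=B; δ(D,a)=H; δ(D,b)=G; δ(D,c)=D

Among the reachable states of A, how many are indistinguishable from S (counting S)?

All states are reachable from the start state.
P0 = {B,F,H,M,S,X} | {D,E,G,K,N,U}.
On input c, block {B,F,H,M,S,X} splits into {B,M,X} and {F,H,S}.
Split {D,E,G,K,N,U} by δ(·,a) → {E,G,K,U} and {D,N}.
Refine {E,G,K,U} on symbol c: members go to different blocks, giving {G,K} and {E,U}.
No further refinement is possible. Final partition (5 blocks): {B,M,X} | {G,K} | {F,H,S} | {D,N} | {E,U}.
The equivalence class containing S is {F,H,S}, of size 3.

3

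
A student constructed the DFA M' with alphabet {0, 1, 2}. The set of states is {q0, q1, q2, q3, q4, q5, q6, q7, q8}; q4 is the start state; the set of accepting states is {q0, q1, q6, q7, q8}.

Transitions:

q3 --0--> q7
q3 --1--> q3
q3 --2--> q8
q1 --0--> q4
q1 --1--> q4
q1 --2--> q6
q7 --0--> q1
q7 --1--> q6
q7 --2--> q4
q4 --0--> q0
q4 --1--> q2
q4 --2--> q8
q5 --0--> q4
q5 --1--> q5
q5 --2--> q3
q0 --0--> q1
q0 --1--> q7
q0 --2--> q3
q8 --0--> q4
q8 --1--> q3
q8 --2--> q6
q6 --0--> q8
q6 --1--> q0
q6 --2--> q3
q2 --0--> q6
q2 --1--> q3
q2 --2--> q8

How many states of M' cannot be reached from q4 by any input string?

Starting at q4 and following transitions, the reachable set is {q0, q1, q2, q3, q4, q6, q7, q8}. That leaves q5 unreachable — 1 in total.

1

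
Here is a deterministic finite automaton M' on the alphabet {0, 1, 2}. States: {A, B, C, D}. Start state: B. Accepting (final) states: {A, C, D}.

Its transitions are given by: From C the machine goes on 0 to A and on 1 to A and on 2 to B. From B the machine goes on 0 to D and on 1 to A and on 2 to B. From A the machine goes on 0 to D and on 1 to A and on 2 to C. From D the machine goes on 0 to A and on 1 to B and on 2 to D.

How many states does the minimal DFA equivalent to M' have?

4

P0 = {A,C,D} | {B}.
On input 1, block {A,C,D} splits into {A,C} and {D}.
Refine {A,C} on symbol 0: members go to different blocks, giving {A} and {C}.
No further refinement is possible. Final partition (4 blocks): {A} | {B} | {D} | {C}.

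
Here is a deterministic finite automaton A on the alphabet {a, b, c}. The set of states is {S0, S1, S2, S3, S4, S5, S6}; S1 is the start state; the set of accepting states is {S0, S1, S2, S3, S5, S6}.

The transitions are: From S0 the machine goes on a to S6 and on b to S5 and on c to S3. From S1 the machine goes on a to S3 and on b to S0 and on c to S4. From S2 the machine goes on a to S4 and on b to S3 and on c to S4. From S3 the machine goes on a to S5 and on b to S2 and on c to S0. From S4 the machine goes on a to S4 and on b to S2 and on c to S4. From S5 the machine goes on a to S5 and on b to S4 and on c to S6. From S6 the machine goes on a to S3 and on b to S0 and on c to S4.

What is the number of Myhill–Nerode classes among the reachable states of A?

Every state is reachable, so we keep all 7.
Start with accepting vs non-accepting: {S0,S1,S2,S3,S5,S6} | {S4}.
Split {S0,S1,S2,S3,S5,S6} by δ(·,a) → {S0,S1,S3,S5,S6} and {S2}.
On input b, block {S0,S1,S3,S5,S6} splits into {S0,S1,S6} and {S3} and {S5}.
On input a, block {S0,S1,S6} splits into {S1,S6} and {S0}.
No further refinement is possible. Final partition (6 blocks): {S1,S6} | {S4} | {S2} | {S3} | {S5} | {S0}.

6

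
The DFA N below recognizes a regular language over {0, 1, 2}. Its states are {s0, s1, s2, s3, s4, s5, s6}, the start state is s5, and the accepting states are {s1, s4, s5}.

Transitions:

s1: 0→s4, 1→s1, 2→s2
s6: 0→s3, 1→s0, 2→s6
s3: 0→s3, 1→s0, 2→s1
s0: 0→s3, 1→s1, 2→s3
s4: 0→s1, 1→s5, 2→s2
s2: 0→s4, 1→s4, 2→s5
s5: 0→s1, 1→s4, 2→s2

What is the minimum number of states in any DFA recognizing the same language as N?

2

States {s0,s3,s6} cannot be reached from the start state, so discard them.
Start with accepting vs non-accepting: {s1,s4,s5} | {s2}.
Stable partition: {s1,s4,s5} | {s2} — 2 equivalence classes.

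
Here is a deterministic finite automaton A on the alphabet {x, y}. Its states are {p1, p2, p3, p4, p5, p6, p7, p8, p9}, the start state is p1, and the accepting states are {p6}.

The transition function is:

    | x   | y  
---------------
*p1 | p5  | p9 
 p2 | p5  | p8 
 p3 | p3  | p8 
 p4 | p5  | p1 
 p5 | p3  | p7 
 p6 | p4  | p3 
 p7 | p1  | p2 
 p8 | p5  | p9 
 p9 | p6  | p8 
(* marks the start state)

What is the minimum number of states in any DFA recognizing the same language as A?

7

All states are reachable from the start state.
Initial partition by acceptance: {p6} | {p1,p2,p3,p4,p5,p7,p8,p9}.
Split {p1,p2,p3,p4,p5,p7,p8,p9} by δ(·,x) → {p1,p2,p3,p4,p5,p7,p8} and {p9}.
Split {p1,p2,p3,p4,p5,p7,p8} by δ(·,y) → {p2,p3,p4,p5,p7} and {p1,p8}.
On input x, block {p2,p3,p4,p5,p7} splits into {p2,p3,p4,p5} and {p7}.
On input y, block {p2,p3,p4,p5} splits into {p2,p3,p4} and {p5}.
Split {p2,p3,p4} by δ(·,x) → {p2,p4} and {p3}.
No further refinement is possible. Final partition (7 blocks): {p6} | {p2,p4} | {p9} | {p1,p8} | {p7} | {p5} | {p3}.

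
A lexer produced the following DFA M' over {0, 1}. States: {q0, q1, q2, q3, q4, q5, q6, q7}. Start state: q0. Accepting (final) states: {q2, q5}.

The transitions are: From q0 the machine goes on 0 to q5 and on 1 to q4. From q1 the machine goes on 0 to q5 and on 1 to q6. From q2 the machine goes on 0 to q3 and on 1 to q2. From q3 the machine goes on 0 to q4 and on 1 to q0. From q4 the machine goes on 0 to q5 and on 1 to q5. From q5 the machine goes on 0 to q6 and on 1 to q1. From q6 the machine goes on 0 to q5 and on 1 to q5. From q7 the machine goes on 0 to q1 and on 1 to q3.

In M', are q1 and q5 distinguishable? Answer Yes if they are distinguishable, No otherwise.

First remove the unreachable states {q2,q3,q7}; 5 states remain.
Start with accepting vs non-accepting: {q5} | {q0,q1,q4,q6}.
On input 1, block {q0,q1,q4,q6} splits into {q0,q1} and {q4,q6}.
The partition is now stable with 3 blocks: {q5} | {q0,q1} | {q4,q6}.
q1 and q5 end up in different blocks, so they are distinguishable. For instance, the string 'ε' is accepted from only q5.

Yes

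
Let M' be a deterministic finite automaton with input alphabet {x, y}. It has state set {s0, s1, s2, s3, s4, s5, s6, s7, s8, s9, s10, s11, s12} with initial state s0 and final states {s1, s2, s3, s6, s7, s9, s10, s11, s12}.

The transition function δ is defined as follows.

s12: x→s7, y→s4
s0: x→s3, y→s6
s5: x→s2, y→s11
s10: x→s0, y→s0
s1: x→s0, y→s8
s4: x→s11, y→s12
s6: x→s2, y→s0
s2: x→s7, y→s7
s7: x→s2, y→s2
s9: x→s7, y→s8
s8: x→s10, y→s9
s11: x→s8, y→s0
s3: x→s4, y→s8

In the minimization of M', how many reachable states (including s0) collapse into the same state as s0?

States {s1,s5} cannot be reached from the start state, so discard them.
Initial partition by acceptance: {s2,s3,s6,s7,s9,s10,s11,s12} | {s0,s4,s8}.
On input x, block {s2,s3,s6,s7,s9,s10,s11,s12} splits into {s2,s6,s7,s9,s12} and {s3,s10,s11}.
On input y, block {s2,s6,s7,s9,s12} splits into {s6,s9,s12} and {s2,s7}.
The partition is now stable with 4 blocks: {s6,s9,s12} | {s0,s4,s8} | {s3,s10,s11} | {s2,s7}.
State s0 belongs to the block {s0,s4,s8}, which has 3 states.

3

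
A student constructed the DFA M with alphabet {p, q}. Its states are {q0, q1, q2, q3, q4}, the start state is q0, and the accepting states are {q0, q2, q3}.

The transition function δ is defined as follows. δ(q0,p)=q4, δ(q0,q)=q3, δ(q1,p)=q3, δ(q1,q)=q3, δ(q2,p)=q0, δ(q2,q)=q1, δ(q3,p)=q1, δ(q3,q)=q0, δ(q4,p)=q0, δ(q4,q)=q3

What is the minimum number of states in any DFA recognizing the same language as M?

Reachable states from the start: {q0,q1,q3,q4}. Unreachable: {q2} — drop them.
Start with accepting vs non-accepting: {q0,q3} | {q1,q4}.
The partition is now stable with 2 blocks: {q0,q3} | {q1,q4}.

2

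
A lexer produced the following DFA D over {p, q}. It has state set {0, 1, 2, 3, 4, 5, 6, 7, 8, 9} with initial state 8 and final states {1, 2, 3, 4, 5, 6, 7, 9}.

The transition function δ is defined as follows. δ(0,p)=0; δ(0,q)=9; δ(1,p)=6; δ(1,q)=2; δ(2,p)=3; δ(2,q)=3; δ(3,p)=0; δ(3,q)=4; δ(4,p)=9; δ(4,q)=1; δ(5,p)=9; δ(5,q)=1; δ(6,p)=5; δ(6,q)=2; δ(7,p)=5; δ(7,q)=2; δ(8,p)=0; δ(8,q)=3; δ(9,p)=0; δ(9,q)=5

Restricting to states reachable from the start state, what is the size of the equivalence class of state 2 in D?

First remove the unreachable states {7}; 9 states remain.
Start with accepting vs non-accepting: {1,2,3,4,5,6,9} | {0,8}.
On input p, block {1,2,3,4,5,6,9} splits into {1,2,4,5,6} and {3,9}.
Split {1,2,4,5,6} by δ(·,p) → {2,4,5} and {1,6}.
Split {2,4,5} by δ(·,q) → {4,5} and {2}.
Split {1,6} by δ(·,p) → {1} and {6}.
The partition is now stable with 6 blocks: {4,5} | {0,8} | {3,9} | {1} | {2} | {6}.
The equivalence class containing 2 is {2}, of size 1.

1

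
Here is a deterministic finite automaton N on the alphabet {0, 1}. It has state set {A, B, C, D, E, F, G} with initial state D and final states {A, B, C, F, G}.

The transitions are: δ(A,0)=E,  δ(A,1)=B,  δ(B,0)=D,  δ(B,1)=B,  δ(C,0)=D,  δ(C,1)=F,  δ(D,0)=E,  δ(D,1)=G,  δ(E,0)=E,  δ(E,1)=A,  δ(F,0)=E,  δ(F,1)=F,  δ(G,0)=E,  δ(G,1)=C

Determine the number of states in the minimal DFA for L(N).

P0 = {A,B,C,F,G} | {D,E}.
Stable partition: {A,B,C,F,G} | {D,E} — 2 equivalence classes.

2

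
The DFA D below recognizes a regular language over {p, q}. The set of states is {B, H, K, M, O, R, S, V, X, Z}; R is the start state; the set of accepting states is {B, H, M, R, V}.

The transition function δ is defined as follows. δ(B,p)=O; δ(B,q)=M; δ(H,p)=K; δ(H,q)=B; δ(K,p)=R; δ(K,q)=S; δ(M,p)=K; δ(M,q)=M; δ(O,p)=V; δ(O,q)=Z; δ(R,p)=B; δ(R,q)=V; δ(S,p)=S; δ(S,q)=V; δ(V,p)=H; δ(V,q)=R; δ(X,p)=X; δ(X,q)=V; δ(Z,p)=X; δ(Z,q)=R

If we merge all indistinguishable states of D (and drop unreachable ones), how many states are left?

Every state is reachable, so we keep all 10.
Initial partition by acceptance: {B,H,M,R,V} | {K,O,S,X,Z}.
Split {B,H,M,R,V} by δ(·,p) → {B,H,M} and {R,V}.
On input p, block {K,O,S,X,Z} splits into {S,X,Z} and {K,O}.
The partition is now stable with 4 blocks: {B,H,M} | {S,X,Z} | {R,V} | {K,O}.

4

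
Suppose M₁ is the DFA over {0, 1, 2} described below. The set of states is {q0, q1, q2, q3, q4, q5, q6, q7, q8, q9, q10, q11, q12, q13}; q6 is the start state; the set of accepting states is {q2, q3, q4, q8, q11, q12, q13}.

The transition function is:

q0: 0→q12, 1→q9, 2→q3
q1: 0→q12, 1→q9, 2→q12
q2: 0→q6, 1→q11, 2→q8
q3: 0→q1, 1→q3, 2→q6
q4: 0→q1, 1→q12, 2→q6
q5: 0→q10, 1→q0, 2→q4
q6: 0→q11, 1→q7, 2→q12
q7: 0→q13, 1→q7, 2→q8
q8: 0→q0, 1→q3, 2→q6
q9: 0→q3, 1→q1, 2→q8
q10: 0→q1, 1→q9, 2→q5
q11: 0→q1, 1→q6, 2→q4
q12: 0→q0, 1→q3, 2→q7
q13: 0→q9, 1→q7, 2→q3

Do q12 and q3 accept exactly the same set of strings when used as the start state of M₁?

Yes

Reachable states from the start: {q0,q1,q3,q4,q6,q7,q8,q9,q11,q12,q13}. Unreachable: {q2,q5,q10} — drop them.
Start with accepting vs non-accepting: {q3,q4,q8,q11,q12,q13} | {q0,q1,q6,q7,q9}.
On input 1, block {q3,q4,q8,q11,q12,q13} splits into {q3,q4,q8,q12} and {q11,q13}.
On input 0, block {q0,q1,q6,q7,q9} splits into {q0,q1,q9} and {q6,q7}.
No further refinement is possible. Final partition (4 blocks): {q3,q4,q8,q12} | {q0,q1,q9} | {q11,q13} | {q6,q7}.
q12 and q3 lie in the same block of the stable partition, so they are equivalent — no string distinguishes them.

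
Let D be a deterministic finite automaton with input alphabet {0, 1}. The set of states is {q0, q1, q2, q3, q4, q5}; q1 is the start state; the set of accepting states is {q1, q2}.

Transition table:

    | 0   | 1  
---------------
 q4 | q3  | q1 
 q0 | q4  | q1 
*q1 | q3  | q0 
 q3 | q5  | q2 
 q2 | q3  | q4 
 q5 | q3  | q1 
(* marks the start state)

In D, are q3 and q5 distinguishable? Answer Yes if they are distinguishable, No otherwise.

P0 = {q1,q2} | {q0,q3,q4,q5}.
The partition is now stable with 2 blocks: {q1,q2} | {q0,q3,q4,q5}.
q3 and q5 lie in the same block of the stable partition, so they are equivalent — no string distinguishes them.

No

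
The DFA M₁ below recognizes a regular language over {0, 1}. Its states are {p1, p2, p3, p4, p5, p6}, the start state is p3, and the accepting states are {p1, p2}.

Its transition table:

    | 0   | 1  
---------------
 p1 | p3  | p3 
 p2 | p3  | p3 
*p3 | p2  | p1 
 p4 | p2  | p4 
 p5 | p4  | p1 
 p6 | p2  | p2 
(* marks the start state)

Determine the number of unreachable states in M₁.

Starting at p3 and following transitions, the reachable set is {p1, p2, p3}. That leaves p4, p5, p6 unreachable — 3 in total.

3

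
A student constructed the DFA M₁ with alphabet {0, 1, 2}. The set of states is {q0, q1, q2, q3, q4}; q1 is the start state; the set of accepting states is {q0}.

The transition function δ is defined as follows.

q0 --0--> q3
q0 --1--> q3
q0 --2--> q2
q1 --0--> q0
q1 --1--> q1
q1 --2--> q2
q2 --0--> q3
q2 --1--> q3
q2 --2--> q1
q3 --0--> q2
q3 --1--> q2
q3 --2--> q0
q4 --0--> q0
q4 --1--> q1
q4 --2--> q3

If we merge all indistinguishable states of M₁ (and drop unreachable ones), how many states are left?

Reachable states from the start: {q0,q1,q2,q3}. Unreachable: {q4} — drop them.
Initial partition by acceptance: {q0} | {q1,q2,q3}.
Split {q1,q2,q3} by δ(·,0) → {q2,q3} and {q1}.
Split {q2,q3} by δ(·,2) → {q2} and {q3}.
Stable partition: {q0} | {q2} | {q1} | {q3} — 4 equivalence classes.

4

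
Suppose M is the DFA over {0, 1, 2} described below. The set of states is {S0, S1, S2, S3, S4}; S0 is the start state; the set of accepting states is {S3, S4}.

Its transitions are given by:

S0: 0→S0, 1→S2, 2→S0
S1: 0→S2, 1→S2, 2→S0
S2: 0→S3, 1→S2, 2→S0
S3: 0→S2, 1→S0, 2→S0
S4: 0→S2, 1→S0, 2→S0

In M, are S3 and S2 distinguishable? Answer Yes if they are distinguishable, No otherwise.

States {S1,S4} cannot be reached from the start state, so discard them.
Start with accepting vs non-accepting: {S3} | {S0,S2}.
Refine {S0,S2} on symbol 0: members go to different blocks, giving {S0} and {S2}.
Stable partition: {S3} | {S0} | {S2} — 3 equivalence classes.
S3 and S2 end up in different blocks, so they are distinguishable. For instance, the string 'ε' is accepted from only S3.

Yes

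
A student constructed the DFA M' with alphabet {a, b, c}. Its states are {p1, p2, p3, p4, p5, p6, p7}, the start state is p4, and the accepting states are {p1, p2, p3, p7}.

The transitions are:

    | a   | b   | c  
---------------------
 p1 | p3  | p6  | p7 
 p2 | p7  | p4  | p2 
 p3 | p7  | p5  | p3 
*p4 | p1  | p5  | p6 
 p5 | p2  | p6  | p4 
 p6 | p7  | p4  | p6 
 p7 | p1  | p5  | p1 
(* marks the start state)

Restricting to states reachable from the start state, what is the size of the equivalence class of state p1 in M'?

All states are reachable from the start state.
Initial partition by acceptance: {p1,p2,p3,p7} | {p4,p5,p6}.
No further refinement is possible. Final partition (2 blocks): {p1,p2,p3,p7} | {p4,p5,p6}.
State p1 belongs to the block {p1,p2,p3,p7}, which has 4 states.

4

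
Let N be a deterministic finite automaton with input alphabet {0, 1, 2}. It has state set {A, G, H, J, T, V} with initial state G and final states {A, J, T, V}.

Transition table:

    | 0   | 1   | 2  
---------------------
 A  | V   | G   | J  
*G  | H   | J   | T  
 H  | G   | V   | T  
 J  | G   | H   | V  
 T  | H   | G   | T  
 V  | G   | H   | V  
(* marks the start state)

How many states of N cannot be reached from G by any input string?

No path from G leads to A; the other 5 states are all reachable.

1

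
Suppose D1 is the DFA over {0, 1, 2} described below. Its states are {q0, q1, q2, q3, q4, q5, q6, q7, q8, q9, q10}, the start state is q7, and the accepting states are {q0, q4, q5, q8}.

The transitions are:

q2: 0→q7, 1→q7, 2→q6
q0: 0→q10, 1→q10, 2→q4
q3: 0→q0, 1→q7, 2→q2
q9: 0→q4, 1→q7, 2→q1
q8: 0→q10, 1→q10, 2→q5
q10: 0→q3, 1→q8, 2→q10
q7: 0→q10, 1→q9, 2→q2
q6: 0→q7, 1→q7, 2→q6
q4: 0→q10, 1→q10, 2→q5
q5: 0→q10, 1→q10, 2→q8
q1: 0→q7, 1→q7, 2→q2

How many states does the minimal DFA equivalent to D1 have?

5

Start with accepting vs non-accepting: {q0,q4,q5,q8} | {q1,q2,q3,q6,q7,q9,q10}.
Refine {q1,q2,q3,q6,q7,q9,q10} on symbol 0: members go to different blocks, giving {q1,q2,q6,q7,q10} and {q3,q9}.
Split {q1,q2,q6,q7,q10} by δ(·,0) → {q1,q2,q6,q7} and {q10}.
Refine {q1,q2,q6,q7} on symbol 0: members go to different blocks, giving {q1,q2,q6} and {q7}.
The partition is now stable with 5 blocks: {q0,q4,q5,q8} | {q1,q2,q6} | {q3,q9} | {q10} | {q7}.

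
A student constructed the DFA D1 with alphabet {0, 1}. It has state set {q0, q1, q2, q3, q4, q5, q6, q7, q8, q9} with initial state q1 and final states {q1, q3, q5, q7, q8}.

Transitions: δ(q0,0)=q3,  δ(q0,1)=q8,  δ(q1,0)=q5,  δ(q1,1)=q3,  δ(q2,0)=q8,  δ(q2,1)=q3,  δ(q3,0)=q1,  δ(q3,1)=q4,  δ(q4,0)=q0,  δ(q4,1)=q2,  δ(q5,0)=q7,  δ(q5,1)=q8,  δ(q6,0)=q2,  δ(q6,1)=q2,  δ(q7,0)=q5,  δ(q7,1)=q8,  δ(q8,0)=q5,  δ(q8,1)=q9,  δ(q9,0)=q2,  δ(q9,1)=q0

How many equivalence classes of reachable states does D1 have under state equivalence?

4

Reachable states from the start: {q0,q1,q2,q3,q4,q5,q7,q8,q9}. Unreachable: {q6} — drop them.
P0 = {q1,q3,q5,q7,q8} | {q0,q2,q4,q9}.
On input 1, block {q1,q3,q5,q7,q8} splits into {q1,q5,q7} and {q3,q8}.
Split {q0,q2,q4,q9} by δ(·,0) → {q0,q2} and {q4,q9}.
The partition is now stable with 4 blocks: {q1,q5,q7} | {q0,q2} | {q3,q8} | {q4,q9}.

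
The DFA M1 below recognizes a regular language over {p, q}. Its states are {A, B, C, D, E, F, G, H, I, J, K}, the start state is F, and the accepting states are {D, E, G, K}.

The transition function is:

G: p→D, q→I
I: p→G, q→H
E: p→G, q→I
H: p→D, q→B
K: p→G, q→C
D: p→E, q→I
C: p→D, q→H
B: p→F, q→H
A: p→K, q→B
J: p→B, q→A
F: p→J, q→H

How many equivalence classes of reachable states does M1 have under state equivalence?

4

P0 = {D,E,G,K} | {A,B,C,F,H,I,J}.
On input p, block {A,B,C,F,H,I,J} splits into {A,C,H,I} and {B,F,J}.
On input q, block {A,C,H,I} splits into {A,H} and {C,I}.
No further refinement is possible. Final partition (4 blocks): {D,E,G,K} | {A,H} | {B,F,J} | {C,I}.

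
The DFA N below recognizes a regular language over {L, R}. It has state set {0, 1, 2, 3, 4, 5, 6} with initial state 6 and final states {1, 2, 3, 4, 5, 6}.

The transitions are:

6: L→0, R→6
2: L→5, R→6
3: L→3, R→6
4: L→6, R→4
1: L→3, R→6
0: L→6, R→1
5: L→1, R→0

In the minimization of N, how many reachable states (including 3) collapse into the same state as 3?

2

States {2,4,5} cannot be reached from the start state, so discard them.
P0 = {1,3,6} | {0}.
On input L, block {1,3,6} splits into {1,3} and {6}.
Stable partition: {1,3} | {0} | {6} — 3 equivalence classes.
State 3 belongs to the block {1,3}, which has 2 states.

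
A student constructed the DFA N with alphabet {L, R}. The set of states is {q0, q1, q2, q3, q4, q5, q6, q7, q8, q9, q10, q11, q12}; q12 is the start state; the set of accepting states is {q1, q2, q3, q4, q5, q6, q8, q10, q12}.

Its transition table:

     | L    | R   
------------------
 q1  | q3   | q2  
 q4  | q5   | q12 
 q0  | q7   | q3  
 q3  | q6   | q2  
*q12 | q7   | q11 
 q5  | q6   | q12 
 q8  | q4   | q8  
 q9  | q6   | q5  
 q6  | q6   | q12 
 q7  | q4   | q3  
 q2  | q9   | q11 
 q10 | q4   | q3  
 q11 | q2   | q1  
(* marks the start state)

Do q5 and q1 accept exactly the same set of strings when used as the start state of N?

States {q0,q8,q10} cannot be reached from the start state, so discard them.
Start with accepting vs non-accepting: {q1,q2,q3,q4,q5,q6,q12} | {q7,q9,q11}.
On input L, block {q1,q2,q3,q4,q5,q6,q12} splits into {q1,q3,q4,q5,q6} and {q2,q12}.
Split {q7,q9,q11} by δ(·,L) → {q7,q9} and {q11}.
No further refinement is possible. Final partition (4 blocks): {q1,q3,q4,q5,q6} | {q7,q9} | {q2,q12} | {q11}.
q5 and q1 lie in the same block of the stable partition, so they are equivalent — no string distinguishes them.

Yes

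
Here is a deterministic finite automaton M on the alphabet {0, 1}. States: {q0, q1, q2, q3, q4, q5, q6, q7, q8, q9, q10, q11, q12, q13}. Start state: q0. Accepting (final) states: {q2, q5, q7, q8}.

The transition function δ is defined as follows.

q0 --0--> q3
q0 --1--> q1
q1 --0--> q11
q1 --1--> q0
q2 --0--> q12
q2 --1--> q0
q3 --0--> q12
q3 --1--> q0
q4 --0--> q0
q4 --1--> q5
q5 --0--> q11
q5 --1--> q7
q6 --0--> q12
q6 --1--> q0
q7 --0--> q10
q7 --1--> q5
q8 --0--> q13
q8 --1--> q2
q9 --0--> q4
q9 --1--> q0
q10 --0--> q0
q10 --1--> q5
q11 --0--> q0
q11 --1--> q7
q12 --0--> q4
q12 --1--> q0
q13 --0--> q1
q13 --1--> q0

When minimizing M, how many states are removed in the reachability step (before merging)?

Starting at q0 and following transitions, the reachable set is {q0, q1, q3, q4, q5, q7, q10, q11, q12}. That leaves q2, q6, q8, q9, q13 unreachable — 5 in total.

5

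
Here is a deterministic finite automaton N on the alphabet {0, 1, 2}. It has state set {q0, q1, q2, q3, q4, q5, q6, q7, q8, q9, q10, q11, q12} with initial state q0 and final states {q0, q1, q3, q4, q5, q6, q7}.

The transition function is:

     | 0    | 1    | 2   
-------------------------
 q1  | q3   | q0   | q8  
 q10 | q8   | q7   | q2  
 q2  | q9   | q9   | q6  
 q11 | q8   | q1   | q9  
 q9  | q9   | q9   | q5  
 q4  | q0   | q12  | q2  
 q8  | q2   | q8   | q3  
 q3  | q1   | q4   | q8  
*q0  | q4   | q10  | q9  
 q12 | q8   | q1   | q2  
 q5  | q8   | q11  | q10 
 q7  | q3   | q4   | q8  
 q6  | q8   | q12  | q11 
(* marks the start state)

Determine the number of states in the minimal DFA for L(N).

All states are reachable from the start state.
Start with accepting vs non-accepting: {q0,q1,q3,q4,q5,q6,q7} | {q2,q8,q9,q10,q11,q12}.
On input 0, block {q0,q1,q3,q4,q5,q6,q7} splits into {q0,q1,q3,q4,q7} and {q5,q6}.
Split {q0,q1,q3,q4,q7} by δ(·,1) → {q1,q3,q7} and {q0,q4}.
Split {q2,q8,q9,q10,q11,q12} by δ(·,1) → {q2,q8,q9} and {q10,q11,q12}.
Split {q2,q8,q9} by δ(·,2) → {q2,q9} and {q8}.
No further refinement is possible. Final partition (6 blocks): {q1,q3,q7} | {q2,q9} | {q5,q6} | {q0,q4} | {q10,q11,q12} | {q8}.

6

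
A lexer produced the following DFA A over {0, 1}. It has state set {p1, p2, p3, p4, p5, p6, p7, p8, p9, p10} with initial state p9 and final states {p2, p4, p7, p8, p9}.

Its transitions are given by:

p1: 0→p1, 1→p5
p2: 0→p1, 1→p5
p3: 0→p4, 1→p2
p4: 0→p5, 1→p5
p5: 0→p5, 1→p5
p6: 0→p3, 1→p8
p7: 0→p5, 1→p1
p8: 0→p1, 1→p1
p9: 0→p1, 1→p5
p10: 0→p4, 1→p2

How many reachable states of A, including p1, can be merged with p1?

First remove the unreachable states {p2,p3,p4,p6,p7,p8,p10}; 3 states remain.
P0 = {p9} | {p1,p5}.
Stable partition: {p9} | {p1,p5} — 2 equivalence classes.
The equivalence class containing p1 is {p1,p5}, of size 2.

2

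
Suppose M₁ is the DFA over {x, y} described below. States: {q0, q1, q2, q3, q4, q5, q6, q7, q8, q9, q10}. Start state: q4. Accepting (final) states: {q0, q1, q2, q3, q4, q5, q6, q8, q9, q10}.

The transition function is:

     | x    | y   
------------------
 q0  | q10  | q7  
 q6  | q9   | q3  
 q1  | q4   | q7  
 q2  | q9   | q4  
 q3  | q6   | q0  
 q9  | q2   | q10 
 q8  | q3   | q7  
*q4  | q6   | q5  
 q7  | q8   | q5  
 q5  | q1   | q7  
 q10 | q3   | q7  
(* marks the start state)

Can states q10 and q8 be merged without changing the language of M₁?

Initial partition by acceptance: {q0,q1,q2,q3,q4,q5,q6,q8,q9,q10} | {q7}.
Refine {q0,q1,q2,q3,q4,q5,q6,q8,q9,q10} on symbol y: members go to different blocks, giving {q0,q1,q5,q8,q10} and {q2,q3,q4,q6,q9}.
Refine {q0,q1,q5,q8,q10} on symbol x: members go to different blocks, giving {q1,q8,q10} and {q0,q5}.
On input y, block {q2,q3,q4,q6,q9} splits into {q2,q6} and {q3,q4} and {q9}.
No further refinement is possible. Final partition (6 blocks): {q1,q8,q10} | {q7} | {q2,q6} | {q0,q5} | {q3,q4} | {q9}.
q10 and q8 lie in the same block of the stable partition, so they are equivalent — no string distinguishes them.

Yes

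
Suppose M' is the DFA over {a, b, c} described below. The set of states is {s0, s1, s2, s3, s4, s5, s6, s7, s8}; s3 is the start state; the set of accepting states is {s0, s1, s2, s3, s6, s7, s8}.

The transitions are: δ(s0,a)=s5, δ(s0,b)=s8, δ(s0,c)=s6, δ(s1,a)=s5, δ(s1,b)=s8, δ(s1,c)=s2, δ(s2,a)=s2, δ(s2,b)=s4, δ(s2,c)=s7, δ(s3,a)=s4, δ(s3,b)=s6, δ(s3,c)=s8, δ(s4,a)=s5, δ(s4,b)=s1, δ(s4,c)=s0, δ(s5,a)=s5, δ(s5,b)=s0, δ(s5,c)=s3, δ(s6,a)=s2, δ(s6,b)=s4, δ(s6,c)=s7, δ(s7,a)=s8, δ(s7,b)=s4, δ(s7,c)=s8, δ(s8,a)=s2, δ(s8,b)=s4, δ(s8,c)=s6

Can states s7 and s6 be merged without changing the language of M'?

All states are reachable from the start state.
P0 = {s0,s1,s2,s3,s6,s7,s8} | {s4,s5}.
Refine {s0,s1,s2,s3,s6,s7,s8} on symbol a: members go to different blocks, giving {s2,s6,s7,s8} and {s0,s1,s3}.
The partition is now stable with 3 blocks: {s2,s6,s7,s8} | {s4,s5} | {s0,s1,s3}.
s7 and s6 lie in the same block of the stable partition, so they are equivalent — no string distinguishes them.

Yes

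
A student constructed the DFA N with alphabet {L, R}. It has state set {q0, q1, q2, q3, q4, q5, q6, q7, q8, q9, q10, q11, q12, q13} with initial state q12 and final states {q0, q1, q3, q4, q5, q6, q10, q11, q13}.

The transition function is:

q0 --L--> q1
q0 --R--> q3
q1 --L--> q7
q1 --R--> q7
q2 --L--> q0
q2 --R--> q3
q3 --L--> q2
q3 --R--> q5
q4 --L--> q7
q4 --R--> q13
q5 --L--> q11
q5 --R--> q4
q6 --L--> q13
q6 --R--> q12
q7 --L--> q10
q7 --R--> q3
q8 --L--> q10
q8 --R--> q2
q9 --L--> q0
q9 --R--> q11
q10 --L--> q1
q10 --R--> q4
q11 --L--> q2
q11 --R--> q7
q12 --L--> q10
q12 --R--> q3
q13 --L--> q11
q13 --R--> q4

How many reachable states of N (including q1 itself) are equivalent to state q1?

Reachable states from the start: {q0,q1,q2,q3,q4,q5,q7,q10,q11,q12,q13}. Unreachable: {q6,q8,q9} — drop them.
Initial partition by acceptance: {q0,q1,q3,q4,q5,q10,q11,q13} | {q2,q7,q12}.
Split {q0,q1,q3,q4,q5,q10,q11,q13} by δ(·,L) → {q0,q5,q10,q13} and {q1,q3,q4,q11}.
Split {q1,q3,q4,q11} by δ(·,R) → {q1,q11} and {q3,q4}.
No further refinement is possible. Final partition (4 blocks): {q0,q5,q10,q13} | {q2,q7,q12} | {q1,q11} | {q3,q4}.
State q1 belongs to the block {q1,q11}, which has 2 states.

2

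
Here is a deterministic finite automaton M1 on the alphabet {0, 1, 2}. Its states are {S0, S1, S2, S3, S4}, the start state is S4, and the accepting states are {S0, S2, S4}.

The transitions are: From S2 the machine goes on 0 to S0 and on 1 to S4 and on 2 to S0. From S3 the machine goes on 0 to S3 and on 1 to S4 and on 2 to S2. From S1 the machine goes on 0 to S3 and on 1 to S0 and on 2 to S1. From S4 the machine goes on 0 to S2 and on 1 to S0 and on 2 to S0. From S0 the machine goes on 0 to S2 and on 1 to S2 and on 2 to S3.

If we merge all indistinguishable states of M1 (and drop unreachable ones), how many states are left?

Reachable states from the start: {S0,S2,S3,S4}. Unreachable: {S1} — drop them.
Initial partition by acceptance: {S0,S2,S4} | {S3}.
Refine {S0,S2,S4} on symbol 2: members go to different blocks, giving {S2,S4} and {S0}.
Split {S2,S4} by δ(·,0) → {S2} and {S4}.
Stable partition: {S2} | {S3} | {S0} | {S4} — 4 equivalence classes.

4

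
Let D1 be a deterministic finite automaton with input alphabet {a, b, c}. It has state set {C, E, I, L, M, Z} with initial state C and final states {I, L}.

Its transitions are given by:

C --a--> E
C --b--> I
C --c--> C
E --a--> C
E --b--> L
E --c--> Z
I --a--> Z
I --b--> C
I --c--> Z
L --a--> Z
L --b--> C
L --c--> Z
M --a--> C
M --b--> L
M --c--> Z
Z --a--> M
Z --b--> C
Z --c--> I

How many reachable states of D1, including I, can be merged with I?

All states are reachable from the start state.
P0 = {I,L} | {C,E,M,Z}.
On input b, block {C,E,M,Z} splits into {C,E,M} and {Z}.
Refine {C,E,M} on symbol c: members go to different blocks, giving {E,M} and {C}.
The partition is now stable with 4 blocks: {I,L} | {E,M} | {Z} | {C}.
State I belongs to the block {I,L}, which has 2 states.

2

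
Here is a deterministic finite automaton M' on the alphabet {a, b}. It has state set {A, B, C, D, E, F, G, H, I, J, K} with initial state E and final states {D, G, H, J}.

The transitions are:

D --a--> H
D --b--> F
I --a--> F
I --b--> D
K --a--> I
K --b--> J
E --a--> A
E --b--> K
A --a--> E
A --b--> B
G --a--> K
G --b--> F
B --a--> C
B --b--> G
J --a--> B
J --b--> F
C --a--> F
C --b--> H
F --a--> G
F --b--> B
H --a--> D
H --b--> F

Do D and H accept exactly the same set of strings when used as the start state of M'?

Yes

All states are reachable from the start state.
Start with accepting vs non-accepting: {D,G,H,J} | {A,B,C,E,F,I,K}.
Split {D,G,H,J} by δ(·,a) → {D,H} and {G,J}.
Refine {A,B,C,E,F,I,K} on symbol a: members go to different blocks, giving {A,B,C,E,I,K} and {F}.
Refine {A,B,C,E,I,K} on symbol a: members go to different blocks, giving {A,B,E,K} and {C,I}.
On input a, block {A,B,E,K} splits into {A,E} and {B,K}.
The partition is now stable with 6 blocks: {D,H} | {A,E} | {G,J} | {F} | {C,I} | {B,K}.
D and H lie in the same block of the stable partition, so they are equivalent — no string distinguishes them.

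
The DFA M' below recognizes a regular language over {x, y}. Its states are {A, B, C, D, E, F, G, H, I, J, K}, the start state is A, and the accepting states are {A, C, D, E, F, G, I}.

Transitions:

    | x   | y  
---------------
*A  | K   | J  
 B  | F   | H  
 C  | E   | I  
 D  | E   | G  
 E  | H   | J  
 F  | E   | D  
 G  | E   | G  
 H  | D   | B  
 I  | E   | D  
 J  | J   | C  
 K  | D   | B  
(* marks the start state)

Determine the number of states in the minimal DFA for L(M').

4

P0 = {A,C,D,E,F,G,I} | {B,H,J,K}.
Refine {A,C,D,E,F,G,I} on symbol x: members go to different blocks, giving {C,D,F,G,I} and {A,E}.
Refine {B,H,J,K} on symbol x: members go to different blocks, giving {B,H,K} and {J}.
Stable partition: {C,D,F,G,I} | {B,H,K} | {A,E} | {J} — 4 equivalence classes.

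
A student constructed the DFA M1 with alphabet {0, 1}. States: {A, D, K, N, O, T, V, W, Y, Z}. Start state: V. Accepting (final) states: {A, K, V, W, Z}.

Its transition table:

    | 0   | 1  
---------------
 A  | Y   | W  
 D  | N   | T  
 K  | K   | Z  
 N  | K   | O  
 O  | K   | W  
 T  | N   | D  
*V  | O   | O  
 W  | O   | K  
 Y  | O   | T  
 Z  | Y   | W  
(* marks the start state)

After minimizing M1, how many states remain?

8

States {A} cannot be reached from the start state, so discard them.
P0 = {K,V,W,Z} | {D,N,O,T,Y}.
On input 0, block {K,V,W,Z} splits into {V,W,Z} and {K}.
Refine {V,W,Z} on symbol 1: members go to different blocks, giving {W} and {Z} and {V}.
On input 0, block {D,N,O,T,Y} splits into {D,T,Y} and {N,O}.
Refine {N,O} on symbol 1: members go to different blocks, giving {N} and {O}.
On input 0, block {D,T,Y} splits into {D,T} and {Y}.
The partition is now stable with 8 blocks: {W} | {D,T} | {K} | {Z} | {V} | {N} | {O} | {Y}.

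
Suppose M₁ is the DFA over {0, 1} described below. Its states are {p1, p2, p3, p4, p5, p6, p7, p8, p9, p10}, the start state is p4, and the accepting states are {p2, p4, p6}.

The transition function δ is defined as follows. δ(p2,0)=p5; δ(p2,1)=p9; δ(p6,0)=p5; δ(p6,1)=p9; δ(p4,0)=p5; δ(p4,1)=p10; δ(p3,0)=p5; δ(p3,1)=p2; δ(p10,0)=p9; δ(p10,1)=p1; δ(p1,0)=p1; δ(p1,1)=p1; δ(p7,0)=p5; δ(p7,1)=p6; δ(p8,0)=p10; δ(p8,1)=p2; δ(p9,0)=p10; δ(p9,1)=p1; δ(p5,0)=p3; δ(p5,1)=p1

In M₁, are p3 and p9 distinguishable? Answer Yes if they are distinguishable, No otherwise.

Yes

First remove the unreachable states {p6,p7,p8}; 7 states remain.
Start with accepting vs non-accepting: {p2,p4} | {p1,p3,p5,p9,p10}.
Refine {p1,p3,p5,p9,p10} on symbol 1: members go to different blocks, giving {p1,p5,p9,p10} and {p3}.
Split {p1,p5,p9,p10} by δ(·,0) → {p1,p9,p10} and {p5}.
Stable partition: {p2,p4} | {p1,p9,p10} | {p3} | {p5} — 4 equivalence classes.
p3 and p9 end up in different blocks, so they are distinguishable. For instance, the string '1' is accepted from only p3.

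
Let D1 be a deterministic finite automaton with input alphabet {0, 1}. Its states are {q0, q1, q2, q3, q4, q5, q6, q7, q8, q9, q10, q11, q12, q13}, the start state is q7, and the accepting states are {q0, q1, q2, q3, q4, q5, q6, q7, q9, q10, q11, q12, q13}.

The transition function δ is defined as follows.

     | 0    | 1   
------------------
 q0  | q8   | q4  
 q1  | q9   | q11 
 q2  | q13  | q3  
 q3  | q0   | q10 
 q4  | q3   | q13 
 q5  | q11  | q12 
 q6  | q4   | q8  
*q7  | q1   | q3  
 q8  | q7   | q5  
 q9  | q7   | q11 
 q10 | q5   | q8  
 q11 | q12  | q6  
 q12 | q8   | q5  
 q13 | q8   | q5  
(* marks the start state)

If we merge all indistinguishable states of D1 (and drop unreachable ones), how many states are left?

6

Reachable states from the start: {q0,q1,q3,q4,q5,q6,q7,q8,q9,q10,q11,q12,q13}. Unreachable: {q2} — drop them.
P0 = {q0,q1,q3,q4,q5,q6,q7,q9,q10,q11,q12,q13} | {q8}.
Refine {q0,q1,q3,q4,q5,q6,q7,q9,q10,q11,q12,q13} on symbol 0: members go to different blocks, giving {q1,q3,q4,q5,q6,q7,q9,q10,q11} and {q0,q12,q13}.
Split {q1,q3,q4,q5,q6,q7,q9,q10,q11} by δ(·,0) → {q1,q4,q5,q6,q7,q9,q10} and {q3,q11}.
Refine {q1,q4,q5,q6,q7,q9,q10} on symbol 0: members go to different blocks, giving {q1,q6,q7,q9,q10} and {q4,q5}.
Refine {q1,q6,q7,q9,q10} on symbol 0: members go to different blocks, giving {q1,q7,q9} and {q6,q10}.
No further refinement is possible. Final partition (6 blocks): {q1,q7,q9} | {q8} | {q0,q12,q13} | {q3,q11} | {q4,q5} | {q6,q10}.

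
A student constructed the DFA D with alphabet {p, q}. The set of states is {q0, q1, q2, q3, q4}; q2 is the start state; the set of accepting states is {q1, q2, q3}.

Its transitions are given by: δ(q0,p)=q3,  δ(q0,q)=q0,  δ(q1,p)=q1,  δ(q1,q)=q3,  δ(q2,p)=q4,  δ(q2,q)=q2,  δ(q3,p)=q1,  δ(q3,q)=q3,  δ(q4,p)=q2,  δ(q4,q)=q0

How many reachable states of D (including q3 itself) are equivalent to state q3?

2

Every state is reachable, so we keep all 5.
Initial partition by acceptance: {q1,q2,q3} | {q0,q4}.
On input p, block {q1,q2,q3} splits into {q1,q3} and {q2}.
Split {q0,q4} by δ(·,p) → {q0} and {q4}.
Stable partition: {q1,q3} | {q0} | {q2} | {q4} — 4 equivalence classes.
The equivalence class containing q3 is {q1,q3}, of size 2.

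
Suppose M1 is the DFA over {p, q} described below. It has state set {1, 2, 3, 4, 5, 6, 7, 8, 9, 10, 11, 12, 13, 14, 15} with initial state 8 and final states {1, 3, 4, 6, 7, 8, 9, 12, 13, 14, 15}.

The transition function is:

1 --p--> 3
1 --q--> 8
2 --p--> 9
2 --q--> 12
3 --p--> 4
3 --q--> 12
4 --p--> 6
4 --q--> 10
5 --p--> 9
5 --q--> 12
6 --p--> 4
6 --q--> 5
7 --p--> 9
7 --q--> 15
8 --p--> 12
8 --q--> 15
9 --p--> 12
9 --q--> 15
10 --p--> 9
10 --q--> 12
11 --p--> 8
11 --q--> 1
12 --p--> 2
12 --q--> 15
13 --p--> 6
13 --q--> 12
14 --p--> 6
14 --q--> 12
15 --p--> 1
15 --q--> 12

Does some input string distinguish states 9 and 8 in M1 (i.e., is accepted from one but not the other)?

First remove the unreachable states {7,11,13,14}; 11 states remain.
P0 = {1,3,4,6,8,9,12,15} | {2,5,10}.
On input p, block {1,3,4,6,8,9,12,15} splits into {1,3,4,6,8,9,15} and {12}.
Split {1,3,4,6,8,9,15} by δ(·,p) → {1,3,4,6,15} and {8,9}.
Refine {1,3,4,6,15} on symbol q: members go to different blocks, giving {3,15} and {4,6} and {1}.
Refine {3,15} on symbol p: members go to different blocks, giving {3} and {15}.
The partition is now stable with 7 blocks: {3} | {2,5,10} | {12} | {8,9} | {4,6} | {1} | {15}.
9 and 8 lie in the same block of the stable partition, so they are equivalent — no string distinguishes them.

No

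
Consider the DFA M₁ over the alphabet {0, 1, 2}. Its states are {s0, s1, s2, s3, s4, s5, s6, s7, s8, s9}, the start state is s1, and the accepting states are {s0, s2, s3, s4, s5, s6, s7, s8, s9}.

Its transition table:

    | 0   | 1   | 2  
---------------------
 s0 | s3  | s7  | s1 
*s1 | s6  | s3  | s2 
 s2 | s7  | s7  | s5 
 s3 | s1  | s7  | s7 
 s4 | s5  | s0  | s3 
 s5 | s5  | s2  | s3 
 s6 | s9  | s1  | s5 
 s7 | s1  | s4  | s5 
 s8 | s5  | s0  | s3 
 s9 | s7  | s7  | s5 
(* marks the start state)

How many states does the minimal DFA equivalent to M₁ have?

States {s8} cannot be reached from the start state, so discard them.
P0 = {s0,s2,s3,s4,s5,s6,s7,s9} | {s1}.
On input 0, block {s0,s2,s3,s4,s5,s6,s7,s9} splits into {s0,s2,s4,s5,s6,s9} and {s3,s7}.
Refine {s0,s2,s4,s5,s6,s9} on symbol 0: members go to different blocks, giving {s0,s2,s9} and {s4,s5,s6}.
Split {s0,s2,s9} by δ(·,2) → {s2,s9} and {s0}.
Refine {s3,s7} on symbol 1: members go to different blocks, giving {s3} and {s7}.
Split {s4,s5,s6} by δ(·,0) → {s4,s5} and {s6}.
On input 1, block {s4,s5} splits into {s4} and {s5}.
The partition is now stable with 8 blocks: {s2,s9} | {s1} | {s3} | {s4} | {s0} | {s7} | {s6} | {s5}.

8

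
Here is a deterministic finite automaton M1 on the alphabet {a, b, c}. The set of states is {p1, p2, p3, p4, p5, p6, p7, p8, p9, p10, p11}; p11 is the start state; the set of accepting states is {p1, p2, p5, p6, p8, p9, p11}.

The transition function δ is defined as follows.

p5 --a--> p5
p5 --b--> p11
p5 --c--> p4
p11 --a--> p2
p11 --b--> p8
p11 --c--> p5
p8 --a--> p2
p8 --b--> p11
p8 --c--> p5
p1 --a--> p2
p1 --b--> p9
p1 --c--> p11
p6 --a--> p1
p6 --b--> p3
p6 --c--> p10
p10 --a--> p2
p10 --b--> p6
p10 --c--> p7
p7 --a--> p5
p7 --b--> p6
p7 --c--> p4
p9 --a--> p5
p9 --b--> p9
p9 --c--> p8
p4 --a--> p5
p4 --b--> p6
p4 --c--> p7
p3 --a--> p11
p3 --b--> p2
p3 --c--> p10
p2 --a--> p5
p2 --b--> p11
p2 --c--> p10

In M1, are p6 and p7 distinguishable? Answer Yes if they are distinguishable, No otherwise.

All states are reachable from the start state.
Start with accepting vs non-accepting: {p1,p2,p5,p6,p8,p9,p11} | {p3,p4,p7,p10}.
Split {p1,p2,p5,p6,p8,p9,p11} by δ(·,b) → {p1,p2,p5,p8,p9,p11} and {p6}.
Split {p1,p2,p5,p8,p9,p11} by δ(·,c) → {p1,p8,p9,p11} and {p2,p5}.
Refine {p1,p8,p9,p11} on symbol c: members go to different blocks, giving {p1,p9} and {p8,p11}.
Refine {p3,p4,p7,p10} on symbol a: members go to different blocks, giving {p4,p7,p10} and {p3}.
Stable partition: {p1,p9} | {p4,p7,p10} | {p6} | {p2,p5} | {p8,p11} | {p3} — 6 equivalence classes.
p6 and p7 end up in different blocks, so they are distinguishable. For instance, the string 'ε' is accepted from only p6.

Yes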